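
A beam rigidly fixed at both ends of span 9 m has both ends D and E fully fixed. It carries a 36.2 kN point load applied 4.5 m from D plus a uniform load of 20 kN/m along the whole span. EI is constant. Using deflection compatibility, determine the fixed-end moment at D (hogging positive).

M_D = 175.7 kN·m

Take the two fixed-end moments M_D, M_E as redundants; the released structure is the simple span DE.
End rotations of the released simple span under the applied load (×1/EI):
  at D: point load 36.2 at a = 4.5: Pab(L + b)/(6LEI) = 183.3/EI
  at E: point load 36.2 at a = 4.5: Pab(L + a)/(6LEI) = 183.3/EI
  at D: UDL 20: wL³/(24EI) = 607.5/EI
  at E: UDL 20: wL³/(24EI) = 607.5/EI
  θ_D0 = 790.8/EI,  θ_E0 = 790.8/EI
Flexibility coefficients: a unit moment at one end gives L/(3EI) there and L/(6EI) at the far end, so f₁₁ = f₂₂ = 3/EI and f₁₂ = f₂₁ = 1.5/EI.
Compatibility — zero rotation at each built-in end:
  3 M_D + 1.5 M_E = 790.8
  1.5 M_D + 3 M_E = 790.8
Solving the pair gives M_D = 175.7 kN·m and M_E = 175.7 kN·m (hogging).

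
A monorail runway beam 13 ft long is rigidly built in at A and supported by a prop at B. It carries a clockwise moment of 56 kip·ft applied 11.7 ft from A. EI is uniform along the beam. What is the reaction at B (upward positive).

R_B = 6.397 kip

Remove the prop at B; the released (primary) structure is a cantilever built in at A.
Free-end deflection of the primary structure under the applied loading (downward +):
  clockwise couple 56 at a = 11.7: M₀a(2L − a)/(2EI) = 4685/EI
Flexibility coefficient — unit upward force at B: δ_{BB} = L³/(3EI) = 732.3/EI.
Compatibility at B: δ_0 − R_B·δ_{BB} = 0, so R_B = 4685/732.3 = 6.397 kip.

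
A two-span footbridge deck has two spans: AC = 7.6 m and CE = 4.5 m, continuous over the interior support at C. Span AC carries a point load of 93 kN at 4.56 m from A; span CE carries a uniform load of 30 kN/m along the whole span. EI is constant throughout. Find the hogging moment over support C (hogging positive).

Release continuity at C by inserting a hinge; the redundant is the internal moment M_C. The primary structure is two simply-supported spans AC and CE.
End slopes at the hinge C, treating each span as simply supported:
  span AC: point load 93 at a = 4.56: Pab(L + a)/(6LEI) = 343.8/EI
  span CE: UDL 30: wL³/(24EI) = 113.9/EI
  relative rotation θ_0 = (343.8 + 113.9)/EI = 457.7/EI
A unit hogging moment at C produces rotation L₁/(3EI) + L₂/(3EI) = 4.033/EI.
Compatibility: M_C·(L₁+L₂)/(3EI) = θ_0, giving M_C = 113.5 kN·m (hogging).

M_C = 113.5 kN·m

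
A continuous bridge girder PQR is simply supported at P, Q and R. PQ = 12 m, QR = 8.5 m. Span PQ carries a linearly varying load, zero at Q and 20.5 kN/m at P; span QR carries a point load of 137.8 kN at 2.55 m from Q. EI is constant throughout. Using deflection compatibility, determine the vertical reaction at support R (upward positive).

R_R = 19.28 kN

Insert a hinge at Q; M_Q is the redundant, and each span becomes simply supported.
Rotations at Q on the released spans (each span's end-slope, ×1/EI):
  span PQ: triangular load, peak 20.5: 7w₀L³/(360EI) = 688.8/EI
  span QR: point load 137.8 at a = 2.55: Pab(L + b)/(6LEI) = 592.4/EI
  relative rotation θ_0 = (688.8 + 592.4)/EI = 1281/EI
A unit hogging moment at Q produces rotation L₁/(3EI) + L₂/(3EI) = 6.833/EI.
Compatibility: M_Q·(L₁+L₂)/(3EI) = θ_0, giving M_Q = 187.5 kN·m (hogging).
Span QR, ΣM about R: R_Q^{QR}·8.5 = 819.9 + 187.5, so R_Q^{QR} = 118.5 kN and R_R = 137.8 − 118.5 = 19.28 kN.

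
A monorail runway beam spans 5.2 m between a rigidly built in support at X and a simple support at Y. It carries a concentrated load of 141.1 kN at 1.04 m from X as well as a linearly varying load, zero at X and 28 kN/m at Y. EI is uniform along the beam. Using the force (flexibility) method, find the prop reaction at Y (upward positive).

R_Y = 47.94 kN

Release the roller at Y. Primary structure: cantilever fixed at X.
Deflection at Y on the released cantilever, summing each load's contribution:
  point load 141.1 at a = 1.04: Pa²(3L − a)/(6EI) = 370.3/EI
  triangular load, peak 28 at the free end: 11w₀L⁴/(120EI) = 1877/EI
  δ_0 = 2247/EI
Tip deflection under a unit load at Y: L³/(3EI) = 46.87/EI.
Compatibility at Y: δ_0 − R_Y·δ_{YY} = 0, so R_Y = 2247/46.87 = 47.94 kN.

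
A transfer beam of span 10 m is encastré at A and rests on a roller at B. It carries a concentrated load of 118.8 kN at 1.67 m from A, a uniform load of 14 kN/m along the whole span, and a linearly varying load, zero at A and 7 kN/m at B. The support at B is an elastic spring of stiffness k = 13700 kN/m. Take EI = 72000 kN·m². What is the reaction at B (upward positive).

Remove the prop at B; the released (primary) structure is a cantilever built in at A.
Downward deflection at the released point B due to the loads:
  point load 118.8 at a = 1.67: Pa²(3L − a)/(6EI) = 1564/EI
  UDL 14: wL⁴/(8EI) = 17500/EI
  triangular load, peak 7 at the free end: 11w₀L⁴/(120EI) = 6417/EI
  δ_0 = 25481/EI
Tip deflection under a unit load at B: L³/(3EI) = 333.3/EI.
With EI = 72000 kN·m²: δ_0 = 0.3539 m and δ_{BB} = 0.00463 m/kN.
Compatibility — the spring shortens by R_B/k under the reaction it provides: δ_0 − R_B·δ_{BB} = R_B/k. With 1/k = 0.000073 m/kN, R_B = δ_0 / (δ_{BB} + 1/k) = 0.3539 / (0.00463 + 0.000073) = 75.26 kN.

R_B = 75.26 kN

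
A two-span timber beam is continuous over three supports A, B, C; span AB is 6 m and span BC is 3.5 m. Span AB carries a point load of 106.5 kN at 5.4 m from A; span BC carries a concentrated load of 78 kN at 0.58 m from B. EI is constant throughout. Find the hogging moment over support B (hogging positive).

Release continuity at B by inserting a hinge; the redundant is the internal moment M_B. The primary structure is two simply-supported spans AB and BC.
Rotations at B on the released spans (each span's end-slope, ×1/EI):
  span AB: point load 106.5 at a = 5.4: Pab(L + a)/(6LEI) = 109.3/EI
  span BC: point load 78 at a = 0.58: Pab(L + b)/(6LEI) = 40.39/EI
  relative rotation θ_0 = (109.3 + 40.39)/EI = 149.7/EI
A unit hogging moment at B produces rotation L₁/(3EI) + L₂/(3EI) = 3.167/EI.
Slope continuity at B: θ_0 = M_B·3.167/EI, so M_B = 149.7/3.167 = 47.26 kN·m (hogging).

M_B = 47.26 kN·m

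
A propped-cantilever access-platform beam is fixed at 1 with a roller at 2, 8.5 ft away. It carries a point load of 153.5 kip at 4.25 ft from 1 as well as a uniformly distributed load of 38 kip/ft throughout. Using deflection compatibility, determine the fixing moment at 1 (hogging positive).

M_1 = 587.8 kip·ft

Take the reaction at 2 as the redundant and release it; the primary structure is a cantilever fixed at 1.
Deflection at 2 on the released cantilever, summing each load's contribution:
  point load 153.5 at a = 4.25: Pa²(3L − a)/(6EI) = 9820/EI
  UDL 38: wL⁴/(8EI) = 24795/EI
  δ_0 = 34615/EI
Flexibility coefficient — unit upward force at 2: δ_{22} = L³/(3EI) = 204.7/EI.
Compatibility at 2: δ_0 − R_2·δ_{22} = 0, so R_2 = 34615/204.7 = 169.1 kip.
Moment equilibrium about 1: M_1 = Σ(load moments about 1) − R_2·L = 2025 − 169.1×8.5 = 587.8 kip·ft.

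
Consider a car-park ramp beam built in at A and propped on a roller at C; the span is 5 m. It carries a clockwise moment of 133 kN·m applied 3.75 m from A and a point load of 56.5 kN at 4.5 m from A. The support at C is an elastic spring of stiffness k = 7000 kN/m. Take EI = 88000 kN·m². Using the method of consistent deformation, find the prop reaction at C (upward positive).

Choose R_C as the redundant. The primary structure is the cantilever fixed at A.
Deflection at C on the released cantilever, summing each load's contribution:
  clockwise couple 133 at a = 3.75: M₀a(2L − a)/(2EI) = 1559/EI
  point load 56.5 at a = 4.5: Pa²(3L − a)/(6EI) = 2002/EI
  δ_0 = 3561/EI
Tip deflection under a unit load at C: L³/(3EI) = 41.67/EI.
With EI = 88000 kN·m²: δ_0 = 0.040464 m and δ_{CC} = 0.000473 m/kN.
Compatibility — the spring shortens by R_C/k under the reaction it provides: δ_0 − R_C·δ_{CC} = R_C/k. With 1/k = 0.000143 m/kN, R_C = δ_0 / (δ_{CC} + 1/k) = 0.040464 / (0.000473 + 0.000143) = 65.65 kN.

R_C = 65.65 kN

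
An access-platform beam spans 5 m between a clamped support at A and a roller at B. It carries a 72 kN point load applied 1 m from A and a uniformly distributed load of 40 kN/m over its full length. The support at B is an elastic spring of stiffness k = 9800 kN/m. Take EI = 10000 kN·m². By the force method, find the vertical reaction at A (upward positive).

R_A = 194.9 kN

Choose R_B as the redundant. The primary structure is the cantilever fixed at A.
Free-end deflection of the primary structure under the applied loading (downward +):
  point load 72 at a = 1: Pa²(3L − a)/(6EI) = 168/EI
  UDL 40: wL⁴/(8EI) = 3125/EI
  δ_0 = 3293/EI
Tip deflection under a unit load at B: L³/(3EI) = 41.67/EI.
With EI = 10000 kN·m²: δ_0 = 0.3293 m and δ_{BB} = 0.004167 m/kN.
Compatibility — the spring shortens by R_B/k under the reaction it provides: δ_0 − R_B·δ_{BB} = R_B/k. With 1/k = 0.000102 m/kN, R_B = δ_0 / (δ_{BB} + 1/k) = 0.3293 / (0.004167 + 0.000102) = 77.14 kN.
Vertical equilibrium: R_A = ΣP − R_B = 272 − 77.14 = 194.9 kN.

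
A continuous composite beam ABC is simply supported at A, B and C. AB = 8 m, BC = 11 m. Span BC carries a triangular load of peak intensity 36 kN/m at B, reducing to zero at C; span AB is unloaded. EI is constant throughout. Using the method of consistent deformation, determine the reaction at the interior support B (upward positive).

R_B = 168.3 kN

Take M_B as the redundant. Released structure: two simple spans AB and BC with a hinge at B.
Discontinuity in slope at B on the released structure — sum the simple-span end rotations:
  span BC: triangular load, peak 36: w₀L³/(45EI) = 1065/EI
  relative rotation θ_0 = (0 + 1065)/EI = 1065/EI
A unit hogging moment at B produces rotation L₁/(3EI) + L₂/(3EI) = 6.333/EI.
Slope continuity at B: θ_0 = M_B·6.333/EI, so M_B = 1065/6.333 = 168.1 kN·m (hogging).
Span AB, ΣM about A with M_B applied at B: R_B^{AB}·8 = 0 + 168.1, so R_B^{AB} = 21.02 kN and R_A = 0 − 21.02 = -21.02 kN.
Span BC, ΣM about C: R_B^{BC}·11 = 1452 + 168.1, so R_B^{BC} = 147.3 kN and R_C = 198 − 147.3 = 50.72 kN.
R_B = 21.02 + 147.3 = 168.3 kN.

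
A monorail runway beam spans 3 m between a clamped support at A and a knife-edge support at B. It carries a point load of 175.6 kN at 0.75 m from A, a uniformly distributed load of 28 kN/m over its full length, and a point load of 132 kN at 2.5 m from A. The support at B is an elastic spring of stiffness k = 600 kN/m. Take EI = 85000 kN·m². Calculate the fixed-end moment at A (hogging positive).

M_A = 561.6 kN·m

Choose R_B as the redundant. The primary structure is the cantilever fixed at A.
Free-end deflection of the primary structure under the applied loading (downward +):
  point load 175.6 at a = 0.75: Pa²(3L − a)/(6EI) = 135.8/EI
  UDL 28: wL⁴/(8EI) = 283.5/EI
  point load 132 at a = 2.5: Pa²(3L − a)/(6EI) = 893.8/EI
  δ_0 = 1313/EI
Flexibility coefficient — unit upward force at B: δ_{BB} = L³/(3EI) = 9/EI.
With EI = 85000 kN·m²: δ_0 = 0.015448 m and δ_{BB} = 0.000106 m/kN.
Compatibility — the spring shortens by R_B/k under the reaction it provides: δ_0 − R_B·δ_{BB} = R_B/k. With 1/k = 0.001667 m/kN, R_B = δ_0 / (δ_{BB} + 1/k) = 0.015448 / (0.000106 + 0.001667) = 8.715 kN.
Moment equilibrium about A: M_A = Σ(load moments about A) − R_B·L = 587.7 − 8.715×3 = 561.6 kN·m.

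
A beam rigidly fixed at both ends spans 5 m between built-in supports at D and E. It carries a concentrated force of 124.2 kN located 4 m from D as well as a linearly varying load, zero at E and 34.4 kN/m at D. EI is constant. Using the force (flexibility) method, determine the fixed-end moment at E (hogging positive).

M_E = 108.2 kN·m

Release both end moments; the primary structure is a simply-supported span DE with redundants M_D and M_E.
Simple-span end rotations at D and E under the given loads:
  at D: point load 124.2 at a = 4: Pab(L + b)/(6LEI) = 99.36/EI
  at E: point load 124.2 at a = 4: Pab(L + a)/(6LEI) = 149/EI
  at D: triangular load, peak 34.4: w₀L³/(45EI) = 95.56/EI
  at E: triangular load, peak 34.4: 7w₀L³/(360EI) = 83.61/EI
  θ_D0 = 194.9/EI,  θ_E0 = 232.7/EI
Flexibility coefficients: a unit moment at one end gives L/(3EI) there and L/(6EI) at the far end, so f₁₁ = f₂₂ = 1.667/EI and f₁₂ = f₂₁ = 0.8333/EI.
Compatibility — zero rotation at each built-in end:
  1.667 M_D + 0.8333 M_E = 194.9
  0.8333 M_D + 1.667 M_E = 232.7
Solving the pair gives M_D = 62.87 kN·m and M_E = 108.2 kN·m (hogging).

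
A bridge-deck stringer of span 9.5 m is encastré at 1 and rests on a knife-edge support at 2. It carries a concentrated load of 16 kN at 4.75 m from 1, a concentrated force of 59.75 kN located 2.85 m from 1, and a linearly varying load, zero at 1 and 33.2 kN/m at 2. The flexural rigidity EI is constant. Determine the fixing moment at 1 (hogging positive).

Remove the prop at 2; the released (primary) structure is a cantilever built in at 1.
Deflection at 2 on the released cantilever, summing each load's contribution:
  point load 16 at a = 4.75: Pa²(3L − a)/(6EI) = 1429/EI
  point load 59.75 at a = 2.85: Pa²(3L − a)/(6EI) = 2075/EI
  triangular load, peak 33.2 at the free end: 11w₀L⁴/(120EI) = 24788/EI
  δ_0 = 28292/EI
Tip deflection under a unit load at 2: L³/(3EI) = 285.8/EI.
Compatibility at 2: δ_0 − R_2·δ_{22} = 0, so R_2 = 28292/285.8 = 98.99 kN.
Moment equilibrium about 1: M_1 = Σ(load moments about 1) − R_2·L = 1245 − 98.99×9.5 = 304.6 kN·m.

M_1 = 304.6 kN·m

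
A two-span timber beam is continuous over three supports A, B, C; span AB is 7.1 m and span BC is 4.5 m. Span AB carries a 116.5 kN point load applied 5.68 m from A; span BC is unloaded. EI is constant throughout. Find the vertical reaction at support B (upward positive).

R_B = 119.7 kN

Take M_B as the redundant. Released structure: two simple spans AB and BC with a hinge at B.
Discontinuity in slope at B on the released structure — sum the simple-span end rotations:
  span AB: point load 116.5 at a = 5.68: Pab(L + a)/(6LEI) = 281.9/EI
  relative rotation θ_0 = (281.9 + 0)/EI = 281.9/EI
A unit hogging moment at B produces rotation L₁/(3EI) + L₂/(3EI) = 3.867/EI.
Compatibility: M_B·(L₁+L₂)/(3EI) = θ_0, giving M_B = 72.9 kN·m (hogging).
Span AB, ΣM about A with M_B applied at B: R_B^{AB}·7.1 = 661.7 + 72.9, so R_B^{AB} = 103.5 kN and R_A = 116.5 − 103.5 = 13.03 kN.
Span BC, ΣM about C: R_B^{BC}·4.5 = 0 + 72.9, so R_B^{BC} = 16.2 kN and R_C = 0 − 16.2 = -16.2 kN.
R_B = 103.5 + 16.2 = 119.7 kN.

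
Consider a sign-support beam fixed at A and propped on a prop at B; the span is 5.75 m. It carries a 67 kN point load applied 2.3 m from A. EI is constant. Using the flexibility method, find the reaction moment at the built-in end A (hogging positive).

Choose R_B as the redundant. The primary structure is the cantilever fixed at A.
Deflection at B on the released cantilever, summing each load's contribution:
  point load 67 at a = 2.3: Pa²(3L − a)/(6EI) = 883.1/EI
Tip deflection under a unit load at B: L³/(3EI) = 63.37/EI.
Compatibility at B: δ_0 − R_B·δ_{BB} = 0, so R_B = 883.1/63.37 = 13.94 kN.
Moment equilibrium about A: M_A = Σ(load moments about A) − R_B·L = 154.1 − 13.94×5.75 = 73.97 kN·m.

M_A = 73.97 kN·m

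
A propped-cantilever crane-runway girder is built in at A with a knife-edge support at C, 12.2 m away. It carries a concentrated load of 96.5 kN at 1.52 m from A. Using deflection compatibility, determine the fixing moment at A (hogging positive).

M_A = 120.4 kN·m

Release the roller at C. Primary structure: cantilever fixed at A.
Downward deflection at the released point C due to the loads:
  point load 96.5 at a = 1.52: Pa²(3L − a)/(6EI) = 1304/EI
Flexibility coefficient — unit upward force at C: δ_{CC} = L³/(3EI) = 605.3/EI.
Compatibility at C: δ_0 − R_C·δ_{CC} = 0, so R_C = 1304/605.3 = 2.154 kN.
Moment equilibrium about A: M_A = Σ(load moments about A) − R_C·L = 146.7 − 2.154×12.2 = 120.4 kN·m.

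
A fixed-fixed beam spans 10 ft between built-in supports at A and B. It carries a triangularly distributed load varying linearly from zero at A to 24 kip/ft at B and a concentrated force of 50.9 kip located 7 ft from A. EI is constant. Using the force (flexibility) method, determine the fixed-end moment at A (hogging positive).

Release both end moments; the primary structure is a simply-supported span AB with redundants M_A and M_B.
End rotations of the released simple span under the applied load (×1/EI):
  at A: triangular load, peak 24: 7w₀L³/(360EI) = 466.7/EI
  at B: triangular load, peak 24: w₀L³/(45EI) = 533.3/EI
  at A: point load 50.9 at a = 7: Pab(L + b)/(6LEI) = 231.6/EI
  at B: point load 50.9 at a = 7: Pab(L + a)/(6LEI) = 302.9/EI
  θ_A0 = 698.3/EI,  θ_B0 = 836.2/EI
Flexibility coefficients: a unit moment at one end gives L/(3EI) there and L/(6EI) at the far end, so f₁₁ = f₂₂ = 3.333/EI and f₁₂ = f₂₁ = 1.667/EI.
Compatibility — zero rotation at each built-in end:
  3.333 M_A + 1.667 M_B = 698.3
  1.667 M_A + 3.333 M_B = 836.2
Solving the pair gives M_A = 112.1 kip·ft and M_B = 194.8 kip·ft (hogging).

M_A = 112.1 kip·ft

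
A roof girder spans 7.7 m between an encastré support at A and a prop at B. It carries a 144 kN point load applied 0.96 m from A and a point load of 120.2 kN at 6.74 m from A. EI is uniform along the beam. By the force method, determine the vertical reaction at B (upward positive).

Remove the prop at B; the released (primary) structure is a cantilever built in at A.
Deflection at B on the released cantilever, summing each load's contribution:
  point load 144 at a = 0.96: Pa²(3L − a)/(6EI) = 489.7/EI
  point load 120.2 at a = 6.74: Pa²(3L − a)/(6EI) = 14889/EI
  δ_0 = 15378/EI
Tip deflection under a unit load at B: L³/(3EI) = 152.2/EI.
Compatibility at B: δ_0 − R_B·δ_{BB} = 0, so R_B = 15378/152.2 = 101.1 kN.

R_B = 101.1 kN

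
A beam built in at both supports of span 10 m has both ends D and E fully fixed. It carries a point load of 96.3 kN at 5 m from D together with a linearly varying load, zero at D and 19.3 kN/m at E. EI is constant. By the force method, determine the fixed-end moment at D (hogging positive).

Take the two fixed-end moments M_D, M_E as redundants; the released structure is the simple span DE.
On the primary (simply-supported) span, the end slopes from the loading are:
  at D: point load 96.3 at a = 5: Pab(L + b)/(6LEI) = 601.9/EI
  at E: point load 96.3 at a = 5: Pab(L + a)/(6LEI) = 601.9/EI
  at D: triangular load, peak 19.3: 7w₀L³/(360EI) = 375.3/EI
  at E: triangular load, peak 19.3: w₀L³/(45EI) = 428.9/EI
  θ_D0 = 977.2/EI,  θ_E0 = 1031/EI
Flexibility coefficients: a unit moment at one end gives L/(3EI) there and L/(6EI) at the far end, so f₁₁ = f₂₂ = 3.333/EI and f₁₂ = f₂₁ = 1.667/EI.
Compatibility — zero rotation at each built-in end:
  3.333 M_D + 1.667 M_E = 977.2
  1.667 M_D + 3.333 M_E = 1031
Solving the pair gives M_D = 184.7 kN·m and M_E = 216.9 kN·m (hogging).

M_D = 184.7 kN·m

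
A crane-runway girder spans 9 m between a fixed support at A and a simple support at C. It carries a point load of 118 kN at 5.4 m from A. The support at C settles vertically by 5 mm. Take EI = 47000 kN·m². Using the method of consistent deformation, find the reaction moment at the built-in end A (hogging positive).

M_A = 187.1 kN·m

Choose R_C as the redundant. The primary structure is the cantilever fixed at A.
Free-end deflection of the primary structure under the applied loading (downward +):
  point load 118 at a = 5.4: Pa²(3L − a)/(6EI) = 12387/EI
Flexibility coefficient — unit upward force at C: δ_{CC} = L³/(3EI) = 243/EI.
With EI = 47000 kN·m²: δ_0 = 0.26356 m and δ_{CC} = 0.00517 m/kN.
Compatibility — the beam at C must follow the support down by 0.005 m: δ_0 − R_C·δ_{CC} = 0.005, so R_C = (0.26356 − 0.005)/0.00517 = 50.01 kN.
Moment equilibrium about A: M_A = Σ(load moments about A) − R_C·L = 637.2 − 50.01×9 = 187.1 kN·m.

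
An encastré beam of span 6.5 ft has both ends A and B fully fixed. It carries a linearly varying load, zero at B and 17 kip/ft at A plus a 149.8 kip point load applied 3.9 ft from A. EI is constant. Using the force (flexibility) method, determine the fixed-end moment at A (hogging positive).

Take the two fixed-end moments M_A, M_B as redundants; the released structure is the simple span AB.
Simple-span end rotations at A and B under the given loads:
  at A: triangular load, peak 17: w₀L³/(45EI) = 103.7/EI
  at B: triangular load, peak 17: 7w₀L³/(360EI) = 90.78/EI
  at A: point load 149.8 at a = 3.9: Pab(L + b)/(6LEI) = 354.4/EI
  at B: point load 149.8 at a = 3.9: Pab(L + a)/(6LEI) = 405.1/EI
  θ_A0 = 458.2/EI,  θ_B0 = 495.8/EI
Flexibility coefficients: a unit moment at one end gives L/(3EI) there and L/(6EI) at the far end, so f₁₁ = f₂₂ = 2.167/EI and f₁₂ = f₂₁ = 1.083/EI.
Compatibility — zero rotation at each built-in end:
  2.167 M_A + 1.083 M_B = 458.2
  1.083 M_A + 2.167 M_B = 495.8
Solving the pair gives M_A = 129.4 kip·ft and M_B = 164.2 kip·ft (hogging).

M_A = 129.4 kip·ft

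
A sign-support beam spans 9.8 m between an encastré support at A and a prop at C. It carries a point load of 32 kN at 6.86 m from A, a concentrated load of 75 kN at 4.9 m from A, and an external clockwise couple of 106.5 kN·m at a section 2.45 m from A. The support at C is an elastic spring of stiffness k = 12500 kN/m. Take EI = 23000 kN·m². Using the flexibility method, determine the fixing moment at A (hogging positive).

M_A = 220 kN·m

Release the roller at C. Primary structure: cantilever fixed at A.
Deflection at C on the released cantilever, summing each load's contribution:
  point load 32 at a = 6.86: Pa²(3L − a)/(6EI) = 5657/EI
  point load 75 at a = 4.9: Pa²(3L − a)/(6EI) = 7353/EI
  clockwise couple 106.5 at a = 2.45: M₀a(2L − a)/(2EI) = 2237/EI
  δ_0 = 15248/EI
Tip deflection under a unit load at C: L³/(3EI) = 313.7/EI.
With EI = 23000 kN·m²: δ_0 = 0.66294 m and δ_{CC} = 0.01364 m/kN.
Compatibility — the spring shortens by R_C/k under the reaction it provides: δ_0 − R_C·δ_{CC} = R_C/k. With 1/k = 0.00008 m/kN, R_C = δ_0 / (δ_{CC} + 1/k) = 0.66294 / (0.01364 + 0.00008) = 48.32 kN.
Moment equilibrium about A: M_A = Σ(load moments about A) − R_C·L = 693.5 − 48.32×9.8 = 220 kN·m.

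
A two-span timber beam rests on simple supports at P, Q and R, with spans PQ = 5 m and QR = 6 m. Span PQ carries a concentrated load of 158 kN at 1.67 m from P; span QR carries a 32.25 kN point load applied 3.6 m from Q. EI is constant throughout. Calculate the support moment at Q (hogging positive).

M_Q = 71.01 kN·m

Release continuity at Q by inserting a hinge; the redundant is the internal moment M_Q. The primary structure is two simply-supported spans PQ and QR.
End slopes at the hinge Q, treating each span as simply supported:
  span PQ: point load 158 at a = 1.67: Pab(L + a)/(6LEI) = 195.4/EI
  span QR: point load 32.25 at a = 3.6: Pab(L + b)/(6LEI) = 65.02/EI
  relative rotation θ_0 = (195.4 + 65.02)/EI = 260.4/EI
A unit hogging moment at Q produces rotation L₁/(3EI) + L₂/(3EI) = 3.667/EI.
Slope continuity at Q: θ_0 = M_Q·3.667/EI, so M_Q = 260.4/3.667 = 71.01 kN·m (hogging).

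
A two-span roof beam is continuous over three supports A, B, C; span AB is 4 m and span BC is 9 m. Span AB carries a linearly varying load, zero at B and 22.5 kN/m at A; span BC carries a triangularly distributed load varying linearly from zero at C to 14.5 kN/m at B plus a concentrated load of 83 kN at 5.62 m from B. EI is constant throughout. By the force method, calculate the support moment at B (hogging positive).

Insert a hinge at B; M_B is the redundant, and each span becomes simply supported.
Discontinuity in slope at B on the released structure — sum the simple-span end rotations:
  span AB: triangular load, peak 22.5: 7w₀L³/(360EI) = 28/EI
  span BC: triangular load, peak 14.5: w₀L³/(45EI) = 234.9/EI
  span BC: point load 83 at a = 5.62: Pab(L + b)/(6LEI) = 361.5/EI
  relative rotation θ_0 = (28 + 596.4)/EI = 624.4/EI
A unit hogging moment at B produces rotation L₁/(3EI) + L₂/(3EI) = 4.333/EI.
Slope continuity at B: θ_0 = M_B·4.333/EI, so M_B = 624.4/4.333 = 144.1 kN·m (hogging).

M_B = 144.1 kN·m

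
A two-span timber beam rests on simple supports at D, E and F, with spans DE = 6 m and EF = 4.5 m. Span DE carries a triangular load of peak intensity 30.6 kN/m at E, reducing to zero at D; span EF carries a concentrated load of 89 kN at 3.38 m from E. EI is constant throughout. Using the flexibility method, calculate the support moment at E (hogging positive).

Take M_E as the redundant. Released structure: two simple spans DE and EF with a hinge at E.
Discontinuity in slope at E on the released structure — sum the simple-span end rotations:
  span DE: triangular load, peak 30.6: w₀L³/(45EI) = 146.9/EI
  span EF: point load 89 at a = 3.38: Pab(L + b)/(6LEI) = 70.13/EI
  relative rotation θ_0 = (146.9 + 70.13)/EI = 217/EI
A unit hogging moment at E produces rotation L₁/(3EI) + L₂/(3EI) = 3.5/EI.
Slope continuity at E: θ_0 = M_E·3.5/EI, so M_E = 217/3.5 = 62 kN·m (hogging).

M_E = 62 kN·m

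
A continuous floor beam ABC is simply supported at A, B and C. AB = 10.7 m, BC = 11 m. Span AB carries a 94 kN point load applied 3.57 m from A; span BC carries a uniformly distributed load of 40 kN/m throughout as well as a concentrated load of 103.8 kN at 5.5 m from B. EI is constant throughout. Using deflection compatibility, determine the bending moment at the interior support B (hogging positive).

M_B = 488.7 kN·m

Release continuity at B by inserting a hinge; the redundant is the internal moment M_B. The primary structure is two simply-supported spans AB and BC.
End slopes at the hinge B, treating each span as simply supported:
  span AB: point load 94 at a = 3.57: Pab(L + a)/(6LEI) = 531.8/EI
  span BC: UDL 40: wL³/(24EI) = 2218/EI
  span BC: point load 103.8 at a = 5.5: Pab(L + b)/(6LEI) = 785/EI
  relative rotation θ_0 = (531.8 + 3003)/EI = 3535/EI
A unit hogging moment at B produces rotation L₁/(3EI) + L₂/(3EI) = 7.233/EI.
Slope continuity at B: θ_0 = M_B·7.233/EI, so M_B = 3535/7.233 = 488.7 kN·m (hogging).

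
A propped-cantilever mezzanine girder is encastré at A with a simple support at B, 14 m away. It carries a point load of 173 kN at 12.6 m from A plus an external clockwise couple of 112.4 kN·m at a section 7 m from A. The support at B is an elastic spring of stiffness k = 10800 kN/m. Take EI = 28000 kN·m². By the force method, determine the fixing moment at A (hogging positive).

M_A = 112 kN·m

Release the roller at B. Primary structure: cantilever fixed at A.
Free-end deflection of the primary structure under the applied loading (downward +):
  point load 173 at a = 12.6: Pa²(3L − a)/(6EI) = 134581/EI
  clockwise couple 112.4 at a = 7: M₀a(2L − a)/(2EI) = 8261/EI
  δ_0 = 142842/EI
Flexibility coefficient — unit upward force at B: δ_{BB} = L³/(3EI) = 914.7/EI.
With EI = 28000 kN·m²: δ_0 = 5.1015 m and δ_{BB} = 0.032667 m/kN.
Compatibility — the spring shortens by R_B/k under the reaction it provides: δ_0 − R_B·δ_{BB} = R_B/k. With 1/k = 0.000093 m/kN, R_B = δ_0 / (δ_{BB} + 1/k) = 5.1015 / (0.032667 + 0.000093) = 155.7 kN.
Moment equilibrium about A: M_A = Σ(load moments about A) − R_B·L = 2292 − 155.7×14 = 112 kN·m.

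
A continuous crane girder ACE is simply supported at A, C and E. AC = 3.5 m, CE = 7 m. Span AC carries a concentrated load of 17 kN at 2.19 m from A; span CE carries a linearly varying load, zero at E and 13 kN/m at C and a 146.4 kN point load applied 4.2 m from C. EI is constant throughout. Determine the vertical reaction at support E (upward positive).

Take M_C as the redundant. Released structure: two simple spans AC and CE with a hinge at C.
Discontinuity in slope at C on the released structure — sum the simple-span end rotations:
  span AC: point load 17 at a = 2.19: Pab(L + a)/(6LEI) = 13.21/EI
  span CE: triangular load, peak 13: w₀L³/(45EI) = 99.09/EI
  span CE: point load 146.4 at a = 4.2: Pab(L + b)/(6LEI) = 401.7/EI
  relative rotation θ_0 = (13.21 + 500.8)/EI = 514/EI
A unit hogging moment at C produces rotation L₁/(3EI) + L₂/(3EI) = 3.5/EI.
Compatibility: M_C·(L₁+L₂)/(3EI) = θ_0, giving M_C = 146.9 kN·m (hogging).
Span CE, ΣM about E: R_C^{CE}·7 = 622.3 + 146.9, so R_C^{CE} = 109.9 kN and R_E = 191.9 − 109.9 = 82.03 kN.

R_E = 82.03 kN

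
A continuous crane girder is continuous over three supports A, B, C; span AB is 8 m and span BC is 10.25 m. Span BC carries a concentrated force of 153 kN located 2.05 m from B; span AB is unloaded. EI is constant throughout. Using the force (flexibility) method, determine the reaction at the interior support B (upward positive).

Take M_B as the redundant. Released structure: two simple spans AB and BC with a hinge at B.
Rotations at B on the released spans (each span's end-slope, ×1/EI):
  span BC: point load 153 at a = 2.05: Pab(L + b)/(6LEI) = 771.6/EI
  relative rotation θ_0 = (0 + 771.6)/EI = 771.6/EI
A unit hogging moment at B produces rotation L₁/(3EI) + L₂/(3EI) = 6.083/EI.
Compatibility: M_B·(L₁+L₂)/(3EI) = θ_0, giving M_B = 126.8 kN·m (hogging).
Span AB, ΣM about A with M_B applied at B: R_B^{AB}·8 = 0 + 126.8, so R_B^{AB} = 15.85 kN and R_A = 0 − 15.85 = -15.85 kN.
Span BC, ΣM about C: R_B^{BC}·10.25 = 1255 + 126.8, so R_B^{BC} = 134.8 kN and R_C = 153 − 134.8 = 18.23 kN.
R_B = 15.85 + 134.8 = 150.6 kN.

R_B = 150.6 kN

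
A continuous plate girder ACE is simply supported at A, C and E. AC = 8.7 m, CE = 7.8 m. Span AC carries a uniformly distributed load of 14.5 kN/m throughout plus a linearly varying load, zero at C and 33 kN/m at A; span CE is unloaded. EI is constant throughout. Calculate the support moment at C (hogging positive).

Take M_C as the redundant. Released structure: two simple spans AC and CE with a hinge at C.
Discontinuity in slope at C on the released structure — sum the simple-span end rotations:
  span AC: UDL 14.5: wL³/(24EI) = 397.8/EI
  span AC: triangular load, peak 33: 7w₀L³/(360EI) = 422.5/EI
  relative rotation θ_0 = (820.4 + 0)/EI = 820.4/EI
A unit hogging moment at C produces rotation L₁/(3EI) + L₂/(3EI) = 5.5/EI.
Compatibility: M_C·(L₁+L₂)/(3EI) = θ_0, giving M_C = 149.2 kN·m (hogging).

M_C = 149.2 kN·m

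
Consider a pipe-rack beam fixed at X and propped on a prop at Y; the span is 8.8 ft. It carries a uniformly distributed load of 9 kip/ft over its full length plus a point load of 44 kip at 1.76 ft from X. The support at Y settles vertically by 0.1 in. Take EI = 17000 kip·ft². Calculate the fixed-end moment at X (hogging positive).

M_X = 148.4 kip·ft

Choose R_Y as the redundant. The primary structure is the cantilever fixed at X.
Deflection at Y on the released cantilever, summing each load's contribution:
  UDL 9: wL⁴/(8EI) = 6747/EI
  point load 44 at a = 1.76: Pa²(3L − a)/(6EI) = 559.7/EI
  δ_0 = 7306/EI
Tip deflection under a unit load at Y: L³/(3EI) = 227.2/EI.
With EI = 17000 kip·ft²: δ_0 = 0.42978 ft and δ_{YY} = 0.013362 ft/kip.
Compatibility — the beam at Y must follow the support down by 0.008333 ft: δ_0 − R_Y·δ_{YY} = 0.008333, so R_Y = (0.42978 − 0.008333)/0.013362 = 31.54 kip.
Moment equilibrium about X: M_X = Σ(load moments about X) − R_Y·L = 425.9 − 31.54×8.8 = 148.4 kip·ft.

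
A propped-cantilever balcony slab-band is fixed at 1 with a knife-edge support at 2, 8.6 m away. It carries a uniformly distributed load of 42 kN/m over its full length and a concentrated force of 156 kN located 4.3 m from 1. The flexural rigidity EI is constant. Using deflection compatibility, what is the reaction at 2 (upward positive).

Choose R_2 as the redundant. The primary structure is the cantilever fixed at 1.
Deflection at 2 on the released cantilever, summing each load's contribution:
  UDL 42: wL⁴/(8EI) = 28718/EI
  point load 156 at a = 4.3: Pa²(3L − a)/(6EI) = 10336/EI
  δ_0 = 39054/EI
Tip deflection under a unit load at 2: L³/(3EI) = 212/EI.
Compatibility at 2: δ_0 − R_2·δ_{22} = 0, so R_2 = 39054/212 = 184.2 kN.

R_2 = 184.2 kN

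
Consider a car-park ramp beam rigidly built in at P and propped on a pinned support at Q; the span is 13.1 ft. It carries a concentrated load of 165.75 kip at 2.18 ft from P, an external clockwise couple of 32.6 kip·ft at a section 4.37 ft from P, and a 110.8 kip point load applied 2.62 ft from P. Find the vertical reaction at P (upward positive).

Take the reaction at Q as the redundant and release it; the primary structure is a cantilever fixed at P.
Free-end deflection of the primary structure under the applied loading (downward +):
  point load 165.75 at a = 2.18: Pa²(3L − a)/(6EI) = 4873/EI
  clockwise couple 32.6 at a = 4.37: M₀a(2L − a)/(2EI) = 1555/EI
  point load 110.8 at a = 2.62: Pa²(3L − a)/(6EI) = 4650/EI
  δ_0 = 11078/EI
Tip deflection under a unit load at Q: L³/(3EI) = 749.4/EI.
Compatibility at Q: δ_0 − R_Q·δ_{QQ} = 0, so R_Q = 11078/749.4 = 14.78 kip.
Vertical equilibrium: R_P = ΣP − R_Q = 276.6 − 14.78 = 261.8 kip.

R_P = 261.8 kip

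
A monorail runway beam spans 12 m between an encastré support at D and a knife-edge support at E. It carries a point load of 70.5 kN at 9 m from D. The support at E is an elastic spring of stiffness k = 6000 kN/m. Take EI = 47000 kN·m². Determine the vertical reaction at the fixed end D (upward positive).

R_D = 26.49 kN

Choose R_E as the redundant. The primary structure is the cantilever fixed at D.
Downward deflection at the released point E due to the loads:
  point load 70.5 at a = 9: Pa²(3L − a)/(6EI) = 25697/EI
Flexibility coefficient — unit upward force at E: δ_{EE} = L³/(3EI) = 576/EI.
With EI = 47000 kN·m²: δ_0 = 0.54675 m and δ_{EE} = 0.012255 m/kN.
Compatibility — the spring shortens by R_E/k under the reaction it provides: δ_0 − R_E·δ_{EE} = R_E/k. With 1/k = 0.000167 m/kN, R_E = δ_0 / (δ_{EE} + 1/k) = 0.54675 / (0.012255 + 0.000167) = 44.01 kN.
Vertical equilibrium: R_D = ΣP − R_E = 70.5 − 44.01 = 26.49 kN.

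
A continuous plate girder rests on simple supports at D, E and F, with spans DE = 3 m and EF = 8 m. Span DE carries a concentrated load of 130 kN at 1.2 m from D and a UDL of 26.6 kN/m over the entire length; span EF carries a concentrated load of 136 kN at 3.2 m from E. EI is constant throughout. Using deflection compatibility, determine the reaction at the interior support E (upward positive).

Insert a hinge at E; M_E is the redundant, and each span becomes simply supported.
Rotations at E on the released spans (each span's end-slope, ×1/EI):
  span DE: point load 130 at a = 1.2: Pab(L + a)/(6LEI) = 65.52/EI
  span DE: UDL 26.6: wL³/(24EI) = 29.93/EI
  span EF: point load 136 at a = 3.2: Pab(L + b)/(6LEI) = 557.1/EI
  relative rotation θ_0 = (95.44 + 557.1)/EI = 652.5/EI
A unit hogging moment at E produces rotation L₁/(3EI) + L₂/(3EI) = 3.667/EI.
Slope continuity at E: θ_0 = M_E·3.667/EI, so M_E = 652.5/3.667 = 178 kN·m (hogging).
Span DE, ΣM about D with M_E applied at E: R_E^{DE}·3 = 275.7 + 178, so R_E^{DE} = 151.2 kN and R_D = 209.8 − 151.2 = 58.58 kN.
Span EF, ΣM about F: R_E^{EF}·8 = 652.8 + 178, so R_E^{EF} = 103.8 kN and R_F = 136 − 103.8 = 32.16 kN.
R_E = 151.2 + 103.8 = 255.1 kN.

R_E = 255.1 kN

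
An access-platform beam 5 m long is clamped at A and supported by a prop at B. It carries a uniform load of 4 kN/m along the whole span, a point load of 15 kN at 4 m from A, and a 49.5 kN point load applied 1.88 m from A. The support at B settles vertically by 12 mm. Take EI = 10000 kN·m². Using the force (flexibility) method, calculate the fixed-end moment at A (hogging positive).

Choose R_B as the redundant. The primary structure is the cantilever fixed at A.
Downward deflection at the released point B due to the loads:
  UDL 4: wL⁴/(8EI) = 312.5/EI
  point load 15 at a = 4: Pa²(3L − a)/(6EI) = 440/EI
  point load 49.5 at a = 1.88: Pa²(3L − a)/(6EI) = 382.6/EI
  δ_0 = 1135/EI
Tip deflection under a unit load at B: L³/(3EI) = 41.67/EI.
With EI = 10000 kN·m²: δ_0 = 0.11351 m and δ_{BB} = 0.004167 m/kN.
Compatibility — the beam at B must follow the support down by 0.012 m: δ_0 − R_B·δ_{BB} = 0.012, so R_B = (0.11351 − 0.012)/0.004167 = 24.36 kN.
Moment equilibrium about A: M_A = Σ(load moments about A) − R_B·L = 203.1 − 24.36×5 = 81.25 kN·m.

M_A = 81.25 kN·m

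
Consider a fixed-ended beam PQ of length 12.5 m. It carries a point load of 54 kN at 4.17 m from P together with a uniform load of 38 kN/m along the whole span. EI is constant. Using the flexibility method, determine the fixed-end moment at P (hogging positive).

Release both end moments; the primary structure is a simply-supported span PQ with redundants M_P and M_Q.
End rotations of the released simple span under the applied load (×1/EI):
  at P: point load 54 at a = 4.17: Pab(L + b)/(6LEI) = 521/EI
  at Q: point load 54 at a = 4.17: Pab(L + a)/(6LEI) = 416.9/EI
  at P: UDL 38: wL³/(24EI) = 3092/EI
  at Q: UDL 38: wL³/(24EI) = 3092/EI
  θ_P0 = 3613/EI,  θ_Q0 = 3509/EI
Flexibility coefficients: a unit moment at one end gives L/(3EI) there and L/(6EI) at the far end, so f₁₁ = f₂₂ = 4.167/EI and f₁₂ = f₂₁ = 2.083/EI.
Compatibility — zero rotation at each built-in end:
  4.167 M_P + 2.083 M_Q = 3613
  2.083 M_P + 4.167 M_Q = 3509
Solving the pair gives M_P = 594.8 kN·m and M_Q = 544.9 kN·m (hogging).

M_P = 594.8 kN·m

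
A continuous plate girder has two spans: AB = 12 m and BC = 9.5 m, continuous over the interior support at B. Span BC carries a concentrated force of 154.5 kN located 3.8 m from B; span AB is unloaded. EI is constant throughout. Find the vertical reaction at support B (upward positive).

R_B = 116.2 kN

Insert a hinge at B; M_B is the redundant, and each span becomes simply supported.
Discontinuity in slope at B on the released structure — sum the simple-span end rotations:
  span BC: point load 154.5 at a = 3.8: Pab(L + b)/(6LEI) = 892.4/EI
  relative rotation θ_0 = (0 + 892.4)/EI = 892.4/EI
A unit hogging moment at B produces rotation L₁/(3EI) + L₂/(3EI) = 7.167/EI.
Compatibility: M_B·(L₁+L₂)/(3EI) = θ_0, giving M_B = 124.5 kN·m (hogging).
Span AB, ΣM about A with M_B applied at B: R_B^{AB}·12 = 0 + 124.5, so R_B^{AB} = 10.38 kN and R_A = 0 − 10.38 = -10.38 kN.
Span BC, ΣM about C: R_B^{BC}·9.5 = 880.6 + 124.5, so R_B^{BC} = 105.8 kN and R_C = 154.5 − 105.8 = 48.69 kN.
R_B = 10.38 + 105.8 = 116.2 kN.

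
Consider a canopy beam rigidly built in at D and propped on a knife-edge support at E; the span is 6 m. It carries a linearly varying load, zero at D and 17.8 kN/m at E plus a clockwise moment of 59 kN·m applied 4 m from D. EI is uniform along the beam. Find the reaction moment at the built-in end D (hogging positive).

M_D = 17.71 kN·m

Remove the prop at E; the released (primary) structure is a cantilever built in at D.
Downward deflection at the released point E due to the loads:
  triangular load, peak 17.8 at the free end: 11w₀L⁴/(120EI) = 2115/EI
  clockwise couple 59 at a = 4: M₀a(2L − a)/(2EI) = 944/EI
  δ_0 = 3059/EI
Tip deflection under a unit load at E: L³/(3EI) = 72/EI.
The prop prevents deflection at E: R_E = δ_0/δ_{EE} = 3059/72 = 42.48 kN.
Moment equilibrium about D: M_D = Σ(load moments about D) − R_E·L = 272.6 − 42.48×6 = 17.71 kN·m.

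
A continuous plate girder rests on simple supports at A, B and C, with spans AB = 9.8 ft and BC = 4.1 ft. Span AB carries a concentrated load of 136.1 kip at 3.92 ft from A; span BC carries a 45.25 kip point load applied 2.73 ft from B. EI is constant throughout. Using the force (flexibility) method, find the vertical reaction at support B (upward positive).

R_B = 127 kip

Take M_B as the redundant. Released structure: two simple spans AB and BC with a hinge at B.
Discontinuity in slope at B on the released structure — sum the simple-span end rotations:
  span AB: point load 136.1 at a = 3.92: Pab(L + a)/(6LEI) = 732/EI
  span BC: point load 45.25 at a = 2.73: Pab(L + b)/(6LEI) = 37.63/EI
  relative rotation θ_0 = (732 + 37.63)/EI = 769.6/EI
A unit hogging moment at B produces rotation L₁/(3EI) + L₂/(3EI) = 4.633/EI.
Compatibility: M_B·(L₁+L₂)/(3EI) = θ_0, giving M_B = 166.1 kip·ft (hogging).
Span AB, ΣM about A with M_B applied at B: R_B^{AB}·9.8 = 533.5 + 166.1, so R_B^{AB} = 71.39 kip and R_A = 136.1 − 71.39 = 64.71 kip.
Span BC, ΣM about C: R_B^{BC}·4.1 = 61.99 + 166.1, so R_B^{BC} = 55.63 kip and R_C = 45.25 − 55.63 = -10.38 kip.
R_B = 71.39 + 55.63 = 127 kip.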